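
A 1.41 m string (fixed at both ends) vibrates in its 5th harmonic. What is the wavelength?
λₙ = 2L/n = 0.564 m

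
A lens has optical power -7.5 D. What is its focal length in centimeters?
f = 1/P = -13.33 cm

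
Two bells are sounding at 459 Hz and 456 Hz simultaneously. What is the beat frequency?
3 Hz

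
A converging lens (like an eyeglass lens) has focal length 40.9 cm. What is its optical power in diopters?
P = 1/f = 2.445 D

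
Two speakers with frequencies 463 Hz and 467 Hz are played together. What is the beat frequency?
4 Hz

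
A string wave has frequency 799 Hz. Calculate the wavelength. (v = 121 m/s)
λ = v/f = 0.1514 m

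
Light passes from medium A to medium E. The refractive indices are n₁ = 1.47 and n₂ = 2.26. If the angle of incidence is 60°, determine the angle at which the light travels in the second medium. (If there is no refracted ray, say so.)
sin θ₂ = (n₁/n₂)·sin θ₁ = 0.5633 → θ₂ = 34.28°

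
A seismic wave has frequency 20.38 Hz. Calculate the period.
T = 1/f = 0.04907 s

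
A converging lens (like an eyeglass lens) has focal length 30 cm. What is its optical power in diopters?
P = 1/f = 3.333 D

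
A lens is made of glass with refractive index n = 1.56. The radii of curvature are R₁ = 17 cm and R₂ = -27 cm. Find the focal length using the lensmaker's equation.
1/f = (n − 1)(1/R₁ − 1/R₂) → f = 18.63 cm (converging lens)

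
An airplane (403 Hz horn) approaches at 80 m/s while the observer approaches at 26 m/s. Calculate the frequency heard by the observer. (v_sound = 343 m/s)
f_obs = f·(v + v_o)/(v − v_s) = 565.4 Hz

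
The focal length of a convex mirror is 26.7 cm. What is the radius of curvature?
R = 2|f| = 53.4 cm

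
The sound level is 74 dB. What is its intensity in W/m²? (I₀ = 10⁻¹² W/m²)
I = I₀·10^(β/10) = 2.51 × 10⁻⁵ W/m²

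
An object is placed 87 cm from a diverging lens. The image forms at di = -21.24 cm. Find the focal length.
1/f = 1/do + 1/di → f = -28.1 cm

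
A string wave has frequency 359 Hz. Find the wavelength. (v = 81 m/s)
λ = v/f = 0.2256 m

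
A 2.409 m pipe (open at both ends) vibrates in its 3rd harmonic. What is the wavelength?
λₙ = 2L/n = 1.606 m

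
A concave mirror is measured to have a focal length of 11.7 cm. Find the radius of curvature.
R = 2|f| = 23.4 cm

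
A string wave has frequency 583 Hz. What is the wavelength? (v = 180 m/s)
λ = v/f = 0.3087 m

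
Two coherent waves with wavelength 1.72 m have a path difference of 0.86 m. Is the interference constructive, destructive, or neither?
destructive — path difference = 0.5λ, an odd multiple of λ/2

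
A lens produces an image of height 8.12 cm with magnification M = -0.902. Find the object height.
ho = |hi|/|M| = 9.002 cm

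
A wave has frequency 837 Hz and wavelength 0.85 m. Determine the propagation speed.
v = fλ = 711.4 m/s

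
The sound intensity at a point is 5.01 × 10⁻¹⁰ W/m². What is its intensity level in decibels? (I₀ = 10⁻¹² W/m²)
β = 10·log₁₀(I/I₀) = 27 dB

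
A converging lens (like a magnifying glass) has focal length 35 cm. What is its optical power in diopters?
P = 1/f = 2.857 D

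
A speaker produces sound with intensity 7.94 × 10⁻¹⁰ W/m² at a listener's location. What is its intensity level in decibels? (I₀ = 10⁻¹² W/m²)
β = 10·log₁₀(I/I₀) = 29 dB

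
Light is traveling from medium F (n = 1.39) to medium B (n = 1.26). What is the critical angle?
θc = arcsin(n₂/n₁) = 65.02°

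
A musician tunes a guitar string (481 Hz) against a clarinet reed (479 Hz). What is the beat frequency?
2 Hz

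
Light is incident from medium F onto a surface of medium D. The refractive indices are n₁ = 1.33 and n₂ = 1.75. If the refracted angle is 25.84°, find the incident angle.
sin θ₁ = (n₂/n₁)·sin θ₂ → θ₁ = 34.99°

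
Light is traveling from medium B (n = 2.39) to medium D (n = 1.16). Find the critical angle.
θc = arcsin(n₂/n₁) = 29.04°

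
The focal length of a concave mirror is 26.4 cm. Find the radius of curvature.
R = 2|f| = 52.8 cm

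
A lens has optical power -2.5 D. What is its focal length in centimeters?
f = 1/P = -40 cm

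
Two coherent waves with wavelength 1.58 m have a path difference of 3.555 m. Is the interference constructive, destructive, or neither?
neither (partial) — path difference = 2.25λ, neither a whole number of wavelengths nor an odd multiple of λ/2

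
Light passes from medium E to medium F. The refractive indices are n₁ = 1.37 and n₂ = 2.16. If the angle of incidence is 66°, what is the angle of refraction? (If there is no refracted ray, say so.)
sin θ₂ = (n₁/n₂)·sin θ₁ = 0.5794 → θ₂ = 35.41°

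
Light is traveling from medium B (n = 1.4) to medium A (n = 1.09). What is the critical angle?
θc = arcsin(n₂/n₁) = 51.13°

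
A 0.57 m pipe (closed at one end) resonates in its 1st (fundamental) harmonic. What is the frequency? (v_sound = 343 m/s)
fₙ = nv/(4L) = 150.4 Hz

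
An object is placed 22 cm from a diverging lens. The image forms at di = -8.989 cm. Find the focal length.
1/f = 1/do + 1/di → f = -15.2 cm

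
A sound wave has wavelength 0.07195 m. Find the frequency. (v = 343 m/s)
f = v/λ = 4767 Hz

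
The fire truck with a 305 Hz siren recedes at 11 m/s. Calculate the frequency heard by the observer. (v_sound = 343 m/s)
f_obs = f·v/(v + v_s) = 295.5 Hz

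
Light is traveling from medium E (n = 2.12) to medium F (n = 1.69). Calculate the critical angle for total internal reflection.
θc = arcsin(n₂/n₁) = 52.86°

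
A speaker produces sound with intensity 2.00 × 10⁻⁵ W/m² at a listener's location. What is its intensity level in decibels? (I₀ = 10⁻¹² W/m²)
β = 10·log₁₀(I/I₀) = 73.01 dB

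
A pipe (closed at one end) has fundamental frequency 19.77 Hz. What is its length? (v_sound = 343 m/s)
L = v/(4f₁) = 4.337 m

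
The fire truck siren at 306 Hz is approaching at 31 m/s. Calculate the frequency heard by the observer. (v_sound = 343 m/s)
f_obs = f·v/(v − v_s) = 336.4 Hz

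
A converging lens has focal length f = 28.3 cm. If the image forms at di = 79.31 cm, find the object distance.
1/do = 1/f − 1/di → do = 44 cm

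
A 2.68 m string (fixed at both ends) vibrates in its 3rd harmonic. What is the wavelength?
λₙ = 2L/n = 1.787 m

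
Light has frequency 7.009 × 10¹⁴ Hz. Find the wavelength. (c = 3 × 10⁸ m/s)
λ = c/f = 428 nm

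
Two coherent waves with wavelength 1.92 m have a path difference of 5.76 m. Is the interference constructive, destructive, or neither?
constructive — path difference = 3λ, a whole number of wavelengths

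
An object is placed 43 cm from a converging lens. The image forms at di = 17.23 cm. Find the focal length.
1/f = 1/do + 1/di → f = 12.3 cm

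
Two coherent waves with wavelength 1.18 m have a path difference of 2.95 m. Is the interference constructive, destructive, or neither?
destructive — path difference = 2.5λ, an odd multiple of λ/2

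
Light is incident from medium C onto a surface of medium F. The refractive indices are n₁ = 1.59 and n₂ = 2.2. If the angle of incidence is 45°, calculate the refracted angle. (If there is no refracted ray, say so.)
sin θ₂ = (n₁/n₂)·sin θ₁ = 0.511 → θ₂ = 30.73°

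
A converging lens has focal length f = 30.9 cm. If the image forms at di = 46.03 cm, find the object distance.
1/do = 1/f − 1/di → do = 94.01 cm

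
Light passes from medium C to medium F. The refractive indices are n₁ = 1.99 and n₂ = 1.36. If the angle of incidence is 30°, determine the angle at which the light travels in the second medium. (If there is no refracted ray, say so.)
sin θ₂ = (n₁/n₂)·sin θ₁ = 0.7316 → θ₂ = 47.02°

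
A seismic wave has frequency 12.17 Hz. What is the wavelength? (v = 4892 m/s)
λ = v/f = 402 m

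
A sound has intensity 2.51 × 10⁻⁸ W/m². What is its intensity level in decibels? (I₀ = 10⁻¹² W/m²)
β = 10·log₁₀(I/I₀) = 44 dB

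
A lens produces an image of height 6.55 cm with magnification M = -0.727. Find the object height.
ho = |hi|/|M| = 9.01 cm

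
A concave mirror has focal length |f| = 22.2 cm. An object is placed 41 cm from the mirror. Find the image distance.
f = +22.2 cm (concave); 1/di = 1/f − 1/do → di = 48.41 cm (real image, in front of mirror)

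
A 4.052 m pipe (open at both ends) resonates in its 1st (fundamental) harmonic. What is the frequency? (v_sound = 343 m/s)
fₙ = nv/(2L) = 42.32 Hz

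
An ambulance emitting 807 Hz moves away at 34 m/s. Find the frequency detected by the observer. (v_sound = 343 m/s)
f_obs = f·v/(v + v_s) = 734.2 Hz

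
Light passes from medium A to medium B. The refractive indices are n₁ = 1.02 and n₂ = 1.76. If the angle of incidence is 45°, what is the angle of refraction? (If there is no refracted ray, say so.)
sin θ₂ = (n₁/n₂)·sin θ₁ = 0.4098 → θ₂ = 24.19°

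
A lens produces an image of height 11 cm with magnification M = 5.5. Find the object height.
ho = |hi|/|M| = 2 cm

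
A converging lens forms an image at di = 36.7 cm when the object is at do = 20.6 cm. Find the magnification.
M = −di/do = -1.782 (inverted image)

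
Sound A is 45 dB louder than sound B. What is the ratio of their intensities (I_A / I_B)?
I_A/I_B = 10^(Δβ/10) = 31620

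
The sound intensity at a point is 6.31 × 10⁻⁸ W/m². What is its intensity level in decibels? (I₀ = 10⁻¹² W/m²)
β = 10·log₁₀(I/I₀) = 48 dB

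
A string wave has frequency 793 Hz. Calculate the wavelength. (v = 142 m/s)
λ = v/f = 0.1791 m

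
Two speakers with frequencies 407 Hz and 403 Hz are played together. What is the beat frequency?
4 Hz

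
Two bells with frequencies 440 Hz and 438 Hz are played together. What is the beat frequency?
2 Hz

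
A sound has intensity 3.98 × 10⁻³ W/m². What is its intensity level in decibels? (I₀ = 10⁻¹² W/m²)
β = 10·log₁₀(I/I₀) = 96 dB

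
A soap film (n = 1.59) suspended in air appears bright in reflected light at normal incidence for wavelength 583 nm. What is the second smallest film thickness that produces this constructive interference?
2nt = (m − ½)λ with m = 2 → t = (m − ½)λ/(2n) = 275 nm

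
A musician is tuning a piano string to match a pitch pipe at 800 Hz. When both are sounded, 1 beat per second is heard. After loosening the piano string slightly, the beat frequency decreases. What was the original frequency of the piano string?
801 Hz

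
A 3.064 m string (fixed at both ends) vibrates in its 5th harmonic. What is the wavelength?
λₙ = 2L/n = 1.226 m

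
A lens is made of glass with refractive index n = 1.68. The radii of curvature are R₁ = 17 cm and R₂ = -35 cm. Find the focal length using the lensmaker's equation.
1/f = (n − 1)(1/R₁ − 1/R₂) → f = 16.83 cm (converging lens)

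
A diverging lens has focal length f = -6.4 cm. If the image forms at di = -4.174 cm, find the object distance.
1/do = 1/f − 1/di → do = 12 cm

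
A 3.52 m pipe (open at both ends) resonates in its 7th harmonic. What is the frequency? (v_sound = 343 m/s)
fₙ = nv/(2L) = 341.1 Hz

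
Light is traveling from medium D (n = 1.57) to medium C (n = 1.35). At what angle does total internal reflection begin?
θc = arcsin(n₂/n₁) = 59.3°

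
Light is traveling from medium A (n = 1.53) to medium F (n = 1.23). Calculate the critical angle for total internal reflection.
θc = arcsin(n₂/n₁) = 53.51°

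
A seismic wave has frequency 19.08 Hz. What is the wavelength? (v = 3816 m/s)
λ = v/f = 200 m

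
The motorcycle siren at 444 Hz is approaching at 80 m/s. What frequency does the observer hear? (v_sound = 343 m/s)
f_obs = f·v/(v − v_s) = 579.1 Hz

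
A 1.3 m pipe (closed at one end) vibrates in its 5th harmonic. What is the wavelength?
λₙ = 4L/n = 1.04 m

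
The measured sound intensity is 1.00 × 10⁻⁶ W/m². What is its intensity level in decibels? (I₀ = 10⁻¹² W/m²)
β = 10·log₁₀(I/I₀) = 60 dB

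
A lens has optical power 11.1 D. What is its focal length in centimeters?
f = 1/P = 9.009 cm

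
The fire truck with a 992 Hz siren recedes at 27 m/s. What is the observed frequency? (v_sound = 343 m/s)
f_obs = f·v/(v + v_s) = 919.6 Hz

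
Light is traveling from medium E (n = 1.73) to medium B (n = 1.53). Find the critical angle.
θc = arcsin(n₂/n₁) = 62.18°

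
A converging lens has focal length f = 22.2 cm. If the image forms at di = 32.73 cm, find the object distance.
1/do = 1/f − 1/di → do = 69 cm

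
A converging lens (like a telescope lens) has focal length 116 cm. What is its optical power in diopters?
P = 1/f = 0.8621 D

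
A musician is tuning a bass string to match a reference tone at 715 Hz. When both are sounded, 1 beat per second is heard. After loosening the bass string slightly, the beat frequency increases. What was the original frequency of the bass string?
714 Hz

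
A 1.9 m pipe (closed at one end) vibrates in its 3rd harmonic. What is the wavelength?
λₙ = 4L/n = 2.533 m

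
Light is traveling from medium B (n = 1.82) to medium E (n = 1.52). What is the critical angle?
θc = arcsin(n₂/n₁) = 56.63°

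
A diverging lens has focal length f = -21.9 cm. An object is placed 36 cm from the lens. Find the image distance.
1/di = 1/f − 1/do → di = -13.62 cm (virtual image)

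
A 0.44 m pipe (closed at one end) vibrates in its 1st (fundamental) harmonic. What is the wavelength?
λₙ = 4L/n = 1.76 m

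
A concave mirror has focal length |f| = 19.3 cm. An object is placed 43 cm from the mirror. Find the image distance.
f = +19.3 cm (concave); 1/di = 1/f − 1/do → di = 35.02 cm (real image, in front of mirror)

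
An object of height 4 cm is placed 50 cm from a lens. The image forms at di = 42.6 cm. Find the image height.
hi = (-di/do) × ho = -3.408 cm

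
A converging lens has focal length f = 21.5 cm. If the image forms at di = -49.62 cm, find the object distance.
1/do = 1/f − 1/di → do = 15 cm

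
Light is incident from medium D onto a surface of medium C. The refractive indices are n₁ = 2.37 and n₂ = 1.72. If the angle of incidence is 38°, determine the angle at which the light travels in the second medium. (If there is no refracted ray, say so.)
sin θ₂ = (n₁/n₂)·sin θ₁ = 0.8483 → θ₂ = 58.03°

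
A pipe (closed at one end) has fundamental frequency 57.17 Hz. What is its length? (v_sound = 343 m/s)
L = v/(4f₁) = 1.5 m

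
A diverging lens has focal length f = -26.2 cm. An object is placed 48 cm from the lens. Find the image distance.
1/di = 1/f − 1/do → di = -16.95 cm (virtual image)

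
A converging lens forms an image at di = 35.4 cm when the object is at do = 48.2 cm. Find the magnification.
M = −di/do = -0.7344 (inverted image)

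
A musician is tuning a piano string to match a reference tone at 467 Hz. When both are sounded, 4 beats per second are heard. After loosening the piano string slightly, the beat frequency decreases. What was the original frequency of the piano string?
471 Hz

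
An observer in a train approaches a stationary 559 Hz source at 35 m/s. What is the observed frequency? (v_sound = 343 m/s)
f_obs = f·(v + v_o)/v = 616 Hz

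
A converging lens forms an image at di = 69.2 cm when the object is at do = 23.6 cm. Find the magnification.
M = −di/do = -2.932 (inverted image)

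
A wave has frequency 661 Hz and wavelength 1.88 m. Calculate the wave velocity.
v = fλ = 1243 m/s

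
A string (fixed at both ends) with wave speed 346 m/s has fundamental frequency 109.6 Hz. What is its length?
L = v/(2f₁) = 1.578 m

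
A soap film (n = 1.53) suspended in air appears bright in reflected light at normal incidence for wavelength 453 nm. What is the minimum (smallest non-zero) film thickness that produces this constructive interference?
2nt = (m − ½)λ with m = 1 → t = (m − ½)λ/(2n) = 74.02 nm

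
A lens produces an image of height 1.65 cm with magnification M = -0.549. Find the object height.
ho = |hi|/|M| = 3.005 cm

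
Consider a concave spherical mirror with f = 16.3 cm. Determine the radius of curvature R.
R = 2|f| = 32.6 cm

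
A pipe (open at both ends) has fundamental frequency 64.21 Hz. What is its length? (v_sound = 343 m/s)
L = v/(2f₁) = 2.671 m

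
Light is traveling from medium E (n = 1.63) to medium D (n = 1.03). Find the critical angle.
θc = arcsin(n₂/n₁) = 39.19°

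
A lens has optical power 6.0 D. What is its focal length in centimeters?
f = 1/P = 16.67 cm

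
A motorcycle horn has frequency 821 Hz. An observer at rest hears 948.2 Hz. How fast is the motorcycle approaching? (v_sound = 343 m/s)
v_s = v·(1 − f/f_obs) = 46.01 m/s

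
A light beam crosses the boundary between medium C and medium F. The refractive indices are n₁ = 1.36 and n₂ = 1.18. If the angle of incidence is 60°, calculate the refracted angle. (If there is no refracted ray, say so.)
sin θ₂ = (n₁/n₂)·sin θ₁ = 0.9981 → θ₂ = 86.5°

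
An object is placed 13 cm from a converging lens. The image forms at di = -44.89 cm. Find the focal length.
1/f = 1/do + 1/di → f = 18.3 cm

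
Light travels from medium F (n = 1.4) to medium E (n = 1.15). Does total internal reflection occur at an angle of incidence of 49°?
θc = arcsin(n₂/n₁) = 55.23°; 49° < θc, so no — the ray refracts.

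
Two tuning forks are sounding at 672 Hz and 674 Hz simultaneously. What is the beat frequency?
2 Hz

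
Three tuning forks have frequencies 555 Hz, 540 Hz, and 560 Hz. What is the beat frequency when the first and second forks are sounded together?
15 Hz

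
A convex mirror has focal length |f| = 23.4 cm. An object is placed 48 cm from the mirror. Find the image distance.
f = −23.4 cm (convex); 1/di = 1/f − 1/do → di = -15.73 cm (virtual image, behind mirror)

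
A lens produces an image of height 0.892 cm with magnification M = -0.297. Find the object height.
ho = |hi|/|M| = 3.003 cm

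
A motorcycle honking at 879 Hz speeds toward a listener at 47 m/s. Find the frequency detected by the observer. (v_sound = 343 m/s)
f_obs = f·v/(v − v_s) = 1019 Hz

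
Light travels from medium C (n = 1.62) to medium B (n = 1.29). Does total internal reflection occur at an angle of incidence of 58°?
θc = arcsin(n₂/n₁) = 52.78°; 58° > θc, so yes — total internal reflection.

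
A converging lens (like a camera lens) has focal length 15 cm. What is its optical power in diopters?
P = 1/f = 6.667 D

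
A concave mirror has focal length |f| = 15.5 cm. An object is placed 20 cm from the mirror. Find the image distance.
f = +15.5 cm (concave); 1/di = 1/f − 1/do → di = 68.89 cm (real image, in front of mirror)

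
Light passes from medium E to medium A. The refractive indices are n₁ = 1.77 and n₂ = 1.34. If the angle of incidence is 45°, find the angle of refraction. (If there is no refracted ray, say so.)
sin θ₂ = (n₁/n₂)·sin θ₁ = 0.934 → θ₂ = 69.07°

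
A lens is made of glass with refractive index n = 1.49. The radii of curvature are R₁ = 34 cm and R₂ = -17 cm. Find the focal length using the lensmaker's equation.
1/f = (n − 1)(1/R₁ − 1/R₂) → f = 23.13 cm (converging lens)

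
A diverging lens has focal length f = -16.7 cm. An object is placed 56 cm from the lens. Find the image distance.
1/di = 1/f − 1/do → di = -12.86 cm (virtual image)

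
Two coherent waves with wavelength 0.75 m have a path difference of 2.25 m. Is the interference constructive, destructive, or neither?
constructive — path difference = 3λ, a whole number of wavelengths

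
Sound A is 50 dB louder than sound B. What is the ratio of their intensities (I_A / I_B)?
I_A/I_B = 10^(Δβ/10) = 100000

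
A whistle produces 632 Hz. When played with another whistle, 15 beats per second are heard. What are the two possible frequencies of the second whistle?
f₂ = 632 ± 15 Hz → 647 Hz or 617 Hz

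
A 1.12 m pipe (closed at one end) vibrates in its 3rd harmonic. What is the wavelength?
λₙ = 4L/n = 1.493 m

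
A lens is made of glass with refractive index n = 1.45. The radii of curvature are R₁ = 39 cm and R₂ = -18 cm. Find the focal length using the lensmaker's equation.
1/f = (n − 1)(1/R₁ − 1/R₂) → f = 27.37 cm (converging lens)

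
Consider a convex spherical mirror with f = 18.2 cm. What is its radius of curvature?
R = 2|f| = 36.4 cm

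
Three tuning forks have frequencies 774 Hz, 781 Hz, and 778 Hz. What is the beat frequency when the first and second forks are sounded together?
7 Hz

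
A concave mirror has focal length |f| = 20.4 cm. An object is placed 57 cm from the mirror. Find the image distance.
f = +20.4 cm (concave); 1/di = 1/f − 1/do → di = 31.77 cm (real image, in front of mirror)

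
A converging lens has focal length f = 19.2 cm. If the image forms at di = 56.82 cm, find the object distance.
1/do = 1/f − 1/di → do = 29 cm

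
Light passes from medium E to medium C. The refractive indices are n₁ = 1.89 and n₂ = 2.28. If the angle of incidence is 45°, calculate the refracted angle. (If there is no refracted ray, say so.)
sin θ₂ = (n₁/n₂)·sin θ₁ = 0.5862 → θ₂ = 35.88°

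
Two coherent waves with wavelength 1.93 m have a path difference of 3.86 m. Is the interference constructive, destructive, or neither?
constructive — path difference = 2λ, a whole number of wavelengths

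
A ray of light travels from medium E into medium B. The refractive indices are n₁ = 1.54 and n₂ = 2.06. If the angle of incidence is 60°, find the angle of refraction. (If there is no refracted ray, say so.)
sin θ₂ = (n₁/n₂)·sin θ₁ = 0.6474 → θ₂ = 40.35°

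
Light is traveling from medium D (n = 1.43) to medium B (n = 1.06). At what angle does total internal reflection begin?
θc = arcsin(n₂/n₁) = 47.84°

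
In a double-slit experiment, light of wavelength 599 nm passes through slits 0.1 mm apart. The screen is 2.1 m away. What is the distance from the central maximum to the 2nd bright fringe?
y = mλL/d = 25.16 mm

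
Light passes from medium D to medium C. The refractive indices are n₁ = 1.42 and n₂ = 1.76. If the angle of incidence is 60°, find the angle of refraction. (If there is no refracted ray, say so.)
sin θ₂ = (n₁/n₂)·sin θ₁ = 0.6987 → θ₂ = 44.32°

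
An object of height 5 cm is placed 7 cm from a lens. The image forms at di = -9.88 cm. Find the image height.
hi = (-di/do) × ho = 7.057 cm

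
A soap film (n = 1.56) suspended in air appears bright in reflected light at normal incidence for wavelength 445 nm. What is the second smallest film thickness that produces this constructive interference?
2nt = (m − ½)λ with m = 2 → t = (m − ½)λ/(2n) = 213.9 nm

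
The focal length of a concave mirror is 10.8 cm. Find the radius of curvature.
R = 2|f| = 21.6 cm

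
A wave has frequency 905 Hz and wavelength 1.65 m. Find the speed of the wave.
v = fλ = 1493 m/s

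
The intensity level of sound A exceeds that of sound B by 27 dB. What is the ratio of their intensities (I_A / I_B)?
I_A/I_B = 10^(Δβ/10) = 501.2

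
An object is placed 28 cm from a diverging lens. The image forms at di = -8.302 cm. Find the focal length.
1/f = 1/do + 1/di → f = -11.8 cm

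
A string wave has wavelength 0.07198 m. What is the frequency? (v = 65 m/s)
f = v/λ = 903 Hz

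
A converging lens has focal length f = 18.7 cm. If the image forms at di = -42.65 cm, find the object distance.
1/do = 1/f − 1/di → do = 13 cm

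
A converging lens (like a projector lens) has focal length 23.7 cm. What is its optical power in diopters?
P = 1/f = 4.219 D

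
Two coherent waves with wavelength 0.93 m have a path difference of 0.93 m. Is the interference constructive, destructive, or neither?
constructive — path difference = 1λ, a whole number of wavelengths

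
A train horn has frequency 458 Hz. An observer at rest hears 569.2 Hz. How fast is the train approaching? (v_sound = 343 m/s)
v_s = v·(1 − f/f_obs) = 67.01 m/s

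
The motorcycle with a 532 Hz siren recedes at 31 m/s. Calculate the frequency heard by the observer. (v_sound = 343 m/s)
f_obs = f·v/(v + v_s) = 487.9 Hz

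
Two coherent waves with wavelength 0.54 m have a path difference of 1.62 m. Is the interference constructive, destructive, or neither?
constructive — path difference = 3λ, a whole number of wavelengths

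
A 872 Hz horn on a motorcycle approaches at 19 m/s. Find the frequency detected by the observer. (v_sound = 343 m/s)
f_obs = f·v/(v − v_s) = 923.1 Hz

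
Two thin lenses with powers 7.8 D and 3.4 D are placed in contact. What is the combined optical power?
P_total = P₁ + P₂ = 11.2 D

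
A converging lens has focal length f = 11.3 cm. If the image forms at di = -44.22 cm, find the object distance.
1/do = 1/f − 1/di → do = 9 cm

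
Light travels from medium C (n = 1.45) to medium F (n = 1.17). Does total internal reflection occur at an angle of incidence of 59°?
θc = arcsin(n₂/n₁) = 53.79°; 59° > θc, so yes — total internal reflection.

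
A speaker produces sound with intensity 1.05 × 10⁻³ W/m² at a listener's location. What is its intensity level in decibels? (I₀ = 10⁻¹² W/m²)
β = 10·log₁₀(I/I₀) = 90.21 dB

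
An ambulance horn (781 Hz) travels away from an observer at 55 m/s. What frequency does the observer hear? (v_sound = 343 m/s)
f_obs = f·v/(v + v_s) = 673.1 Hz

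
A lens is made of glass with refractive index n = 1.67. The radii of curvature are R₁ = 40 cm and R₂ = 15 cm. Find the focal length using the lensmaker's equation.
1/f = (n − 1)(1/R₁ − 1/R₂) → f = -35.82 cm (diverging lens)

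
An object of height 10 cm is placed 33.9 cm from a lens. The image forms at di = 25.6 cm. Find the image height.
hi = (-di/do) × ho = -7.552 cm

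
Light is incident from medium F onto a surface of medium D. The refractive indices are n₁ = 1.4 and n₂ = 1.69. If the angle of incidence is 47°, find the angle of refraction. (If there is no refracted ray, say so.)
sin θ₂ = (n₁/n₂)·sin θ₁ = 0.6059 → θ₂ = 37.29°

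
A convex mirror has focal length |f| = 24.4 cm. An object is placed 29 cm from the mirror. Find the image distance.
f = −24.4 cm (convex); 1/di = 1/f − 1/do → di = -13.25 cm (virtual image, behind mirror)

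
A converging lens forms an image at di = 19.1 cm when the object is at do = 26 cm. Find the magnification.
M = −di/do = -0.7346 (inverted image)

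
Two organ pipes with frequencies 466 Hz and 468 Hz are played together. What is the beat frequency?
2 Hz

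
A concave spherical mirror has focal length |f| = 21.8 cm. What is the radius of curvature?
R = 2|f| = 43.6 cm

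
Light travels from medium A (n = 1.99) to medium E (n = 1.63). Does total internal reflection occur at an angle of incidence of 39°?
θc = arcsin(n₂/n₁) = 54.99°; 39° < θc, so no — the ray refracts.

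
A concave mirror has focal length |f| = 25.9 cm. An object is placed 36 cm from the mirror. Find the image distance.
f = +25.9 cm (concave); 1/di = 1/f − 1/do → di = 92.32 cm (real image, in front of mirror)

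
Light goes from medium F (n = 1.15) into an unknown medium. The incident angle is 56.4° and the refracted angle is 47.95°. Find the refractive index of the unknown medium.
n₂ = n₁·sin θ₁ / sin θ₂ = 1.29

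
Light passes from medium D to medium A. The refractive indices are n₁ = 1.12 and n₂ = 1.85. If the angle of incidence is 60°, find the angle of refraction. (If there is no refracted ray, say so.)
sin θ₂ = (n₁/n₂)·sin θ₁ = 0.5243 → θ₂ = 31.62°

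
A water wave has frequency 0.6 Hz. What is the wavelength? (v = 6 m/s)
λ = v/f = 10 m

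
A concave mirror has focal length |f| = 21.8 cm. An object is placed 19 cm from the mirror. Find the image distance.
f = +21.8 cm (concave); 1/di = 1/f − 1/do → di = -147.9 cm (virtual image, behind mirror)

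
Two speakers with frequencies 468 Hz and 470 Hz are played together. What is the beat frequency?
2 Hz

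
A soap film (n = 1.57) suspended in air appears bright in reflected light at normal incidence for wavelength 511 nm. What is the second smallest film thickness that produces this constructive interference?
2nt = (m − ½)λ with m = 2 → t = (m − ½)λ/(2n) = 244.1 nm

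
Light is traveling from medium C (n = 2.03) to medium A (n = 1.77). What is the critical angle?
θc = arcsin(n₂/n₁) = 60.68°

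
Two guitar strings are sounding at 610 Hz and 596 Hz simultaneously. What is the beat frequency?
14 Hz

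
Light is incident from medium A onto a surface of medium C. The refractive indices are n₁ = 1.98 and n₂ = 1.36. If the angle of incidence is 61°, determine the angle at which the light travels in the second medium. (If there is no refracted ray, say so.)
sin θ₂ = (n₁/n₂)·sin θ₁ = 1.273 > 1, so there is no refracted ray — the light undergoes total internal reflection.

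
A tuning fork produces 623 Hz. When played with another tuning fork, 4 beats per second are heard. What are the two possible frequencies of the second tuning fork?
f₂ = 623 ± 4 Hz → 627 Hz or 619 Hz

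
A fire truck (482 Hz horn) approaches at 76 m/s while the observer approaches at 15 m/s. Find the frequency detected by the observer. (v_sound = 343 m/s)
f_obs = f·(v + v_o)/(v − v_s) = 646.3 Hz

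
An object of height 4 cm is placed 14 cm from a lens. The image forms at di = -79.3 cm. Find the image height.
hi = (-di/do) × ho = 22.66 cm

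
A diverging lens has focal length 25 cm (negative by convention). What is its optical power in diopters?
P = 1/f = -4 D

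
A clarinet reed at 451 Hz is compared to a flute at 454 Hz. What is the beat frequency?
3 Hz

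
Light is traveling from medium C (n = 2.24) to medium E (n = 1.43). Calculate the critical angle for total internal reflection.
θc = arcsin(n₂/n₁) = 39.67°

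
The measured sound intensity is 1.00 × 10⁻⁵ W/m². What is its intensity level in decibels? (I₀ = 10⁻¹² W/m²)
β = 10·log₁₀(I/I₀) = 70 dB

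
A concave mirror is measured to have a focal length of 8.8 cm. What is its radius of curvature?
R = 2|f| = 17.6 cm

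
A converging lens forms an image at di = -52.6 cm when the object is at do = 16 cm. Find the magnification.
M = −di/do = 3.288 (upright image)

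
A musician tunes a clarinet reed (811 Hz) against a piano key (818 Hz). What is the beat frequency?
7 Hz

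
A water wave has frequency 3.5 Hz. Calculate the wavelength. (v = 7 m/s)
λ = v/f = 2 m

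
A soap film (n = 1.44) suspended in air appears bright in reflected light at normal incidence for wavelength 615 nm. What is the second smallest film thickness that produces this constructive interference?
2nt = (m − ½)λ with m = 2 → t = (m − ½)λ/(2n) = 320.3 nm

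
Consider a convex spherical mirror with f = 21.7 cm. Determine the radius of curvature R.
R = 2|f| = 43.4 cm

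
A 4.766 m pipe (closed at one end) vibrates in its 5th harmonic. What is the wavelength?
λₙ = 4L/n = 3.813 m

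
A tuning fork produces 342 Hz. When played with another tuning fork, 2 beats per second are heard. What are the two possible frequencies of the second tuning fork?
f₂ = 342 ± 2 Hz → 344 Hz or 340 Hz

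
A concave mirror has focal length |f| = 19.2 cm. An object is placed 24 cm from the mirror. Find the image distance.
f = +19.2 cm (concave); 1/di = 1/f − 1/do → di = 96 cm (real image, in front of mirror)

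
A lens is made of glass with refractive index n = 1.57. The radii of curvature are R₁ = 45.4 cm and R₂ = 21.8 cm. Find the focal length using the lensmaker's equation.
1/f = (n − 1)(1/R₁ − 1/R₂) → f = -73.57 cm (diverging lens)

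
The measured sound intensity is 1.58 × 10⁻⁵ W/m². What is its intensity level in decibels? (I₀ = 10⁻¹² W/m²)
β = 10·log₁₀(I/I₀) = 71.99 dB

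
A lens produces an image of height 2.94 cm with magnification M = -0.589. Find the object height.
ho = |hi|/|M| = 4.992 cm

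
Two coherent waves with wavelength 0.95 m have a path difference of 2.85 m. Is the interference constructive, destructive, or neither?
constructive — path difference = 3λ, a whole number of wavelengths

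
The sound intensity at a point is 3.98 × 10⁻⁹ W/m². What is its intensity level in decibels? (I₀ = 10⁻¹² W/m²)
β = 10·log₁₀(I/I₀) = 36 dB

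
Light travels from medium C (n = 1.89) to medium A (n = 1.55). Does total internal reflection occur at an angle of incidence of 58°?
θc = arcsin(n₂/n₁) = 55.1°; 58° > θc, so yes — total internal reflection.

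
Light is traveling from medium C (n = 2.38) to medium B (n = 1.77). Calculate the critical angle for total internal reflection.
θc = arcsin(n₂/n₁) = 48.05°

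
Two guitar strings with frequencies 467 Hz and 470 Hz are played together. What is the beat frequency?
3 Hz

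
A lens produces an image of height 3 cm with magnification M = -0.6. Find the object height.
ho = |hi|/|M| = 5 cm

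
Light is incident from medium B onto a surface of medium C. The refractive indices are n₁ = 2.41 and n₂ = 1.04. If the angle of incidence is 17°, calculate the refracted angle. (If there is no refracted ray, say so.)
sin θ₂ = (n₁/n₂)·sin θ₁ = 0.6775 → θ₂ = 42.65°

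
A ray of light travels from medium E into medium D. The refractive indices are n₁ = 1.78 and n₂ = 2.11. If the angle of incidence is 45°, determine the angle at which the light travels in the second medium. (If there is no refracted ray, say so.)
sin θ₂ = (n₁/n₂)·sin θ₁ = 0.5965 → θ₂ = 36.62°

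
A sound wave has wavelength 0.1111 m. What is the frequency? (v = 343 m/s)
f = v/λ = 3087 Hz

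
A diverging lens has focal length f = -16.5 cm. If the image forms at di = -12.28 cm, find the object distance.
1/do = 1/f − 1/di → do = 48.01 cm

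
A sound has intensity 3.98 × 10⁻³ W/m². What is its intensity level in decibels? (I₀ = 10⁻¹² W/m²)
β = 10·log₁₀(I/I₀) = 96 dB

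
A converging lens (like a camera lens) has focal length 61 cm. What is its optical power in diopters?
P = 1/f = 1.639 D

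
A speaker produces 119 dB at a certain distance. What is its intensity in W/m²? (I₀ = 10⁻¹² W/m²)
I = I₀·10^(β/10) = 7.94 × 10⁻¹ W/m²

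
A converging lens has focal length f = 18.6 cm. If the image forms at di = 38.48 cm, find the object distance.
1/do = 1/f − 1/di → do = 36 cm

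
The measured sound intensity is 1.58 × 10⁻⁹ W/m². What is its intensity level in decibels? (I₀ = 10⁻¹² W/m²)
β = 10·log₁₀(I/I₀) = 31.99 dB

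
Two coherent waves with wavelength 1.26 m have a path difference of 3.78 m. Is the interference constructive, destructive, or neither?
constructive — path difference = 3λ, a whole number of wavelengths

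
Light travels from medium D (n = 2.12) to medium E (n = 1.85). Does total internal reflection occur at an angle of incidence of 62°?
θc = arcsin(n₂/n₁) = 60.77°; 62° > θc, so yes — total internal reflection.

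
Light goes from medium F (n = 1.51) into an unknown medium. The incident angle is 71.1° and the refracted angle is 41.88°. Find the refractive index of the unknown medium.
n₂ = n₁·sin θ₁ / sin θ₂ = 2.14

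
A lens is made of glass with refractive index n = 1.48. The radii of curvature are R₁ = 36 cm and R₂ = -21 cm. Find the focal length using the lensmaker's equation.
1/f = (n − 1)(1/R₁ − 1/R₂) → f = 27.63 cm (converging lens)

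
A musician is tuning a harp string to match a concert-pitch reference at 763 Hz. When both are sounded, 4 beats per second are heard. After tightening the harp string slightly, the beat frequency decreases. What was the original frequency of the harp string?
759 Hz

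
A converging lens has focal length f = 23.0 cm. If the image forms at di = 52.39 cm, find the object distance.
1/do = 1/f − 1/di → do = 41 cm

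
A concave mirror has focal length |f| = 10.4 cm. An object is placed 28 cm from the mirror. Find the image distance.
f = +10.4 cm (concave); 1/di = 1/f − 1/do → di = 16.55 cm (real image, in front of mirror)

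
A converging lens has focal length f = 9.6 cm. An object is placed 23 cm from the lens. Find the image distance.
1/di = 1/f − 1/do → di = 16.48 cm (real image)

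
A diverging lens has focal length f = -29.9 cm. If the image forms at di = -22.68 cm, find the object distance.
1/do = 1/f − 1/di → do = 93.92 cm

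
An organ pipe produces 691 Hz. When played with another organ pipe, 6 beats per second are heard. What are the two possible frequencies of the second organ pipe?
f₂ = 691 ± 6 Hz → 697 Hz or 685 Hz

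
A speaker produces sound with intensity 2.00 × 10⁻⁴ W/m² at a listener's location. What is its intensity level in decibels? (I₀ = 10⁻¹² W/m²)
β = 10·log₁₀(I/I₀) = 83.01 dB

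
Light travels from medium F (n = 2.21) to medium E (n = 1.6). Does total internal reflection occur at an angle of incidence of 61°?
θc = arcsin(n₂/n₁) = 46.38°; 61° > θc, so yes — total internal reflection.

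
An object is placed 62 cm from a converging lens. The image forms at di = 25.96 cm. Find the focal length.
1/f = 1/do + 1/di → f = 18.3 cm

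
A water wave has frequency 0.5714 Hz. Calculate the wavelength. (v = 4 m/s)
λ = v/f = 7 m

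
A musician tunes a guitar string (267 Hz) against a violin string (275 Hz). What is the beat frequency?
8 Hz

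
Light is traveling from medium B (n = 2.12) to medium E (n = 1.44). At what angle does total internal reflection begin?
θc = arcsin(n₂/n₁) = 42.78°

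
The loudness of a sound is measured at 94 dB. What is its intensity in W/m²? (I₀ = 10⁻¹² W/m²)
I = I₀·10^(β/10) = 2.51 × 10⁻³ W/m²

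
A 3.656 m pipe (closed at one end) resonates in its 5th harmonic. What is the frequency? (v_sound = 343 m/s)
fₙ = nv/(4L) = 117.3 Hz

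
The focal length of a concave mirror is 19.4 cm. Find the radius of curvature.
R = 2|f| = 38.8 cm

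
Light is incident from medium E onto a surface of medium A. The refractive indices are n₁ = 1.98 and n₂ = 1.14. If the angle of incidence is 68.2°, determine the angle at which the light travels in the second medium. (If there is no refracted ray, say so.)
sin θ₂ = (n₁/n₂)·sin θ₁ = 1.613 > 1, so there is no refracted ray — the light undergoes total internal reflection.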